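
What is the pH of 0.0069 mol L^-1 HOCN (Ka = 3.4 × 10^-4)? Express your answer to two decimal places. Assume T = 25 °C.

pH = 2.86

HOCN ⇌ OCN- + H+
Ka = x²/(0.0069 − x) = 3.4 × 10^-4
x is not negligible relative to C₀; solve x² + 0.00034·x − 2.35e-06 = 0.
x = (−Ka + √(Ka² + 4·Ka·C₀))/2 = 1.37 × 10^-3 M
pH = −log[H+] = −log(1.37 × 10^-3) = 2.86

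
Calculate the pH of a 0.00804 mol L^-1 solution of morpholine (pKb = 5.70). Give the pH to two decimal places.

C4H8ONH + H2O ⇌ C4H8ONH2+ + OH-
Kb = 10^(−5.70) = 2.00 × 10^-6
From the ICE table, Kb = x²/(0.00804 − x) = 2.00 × 10^-6.
Assume x ≪ 0.00804: x ≈ √(2.00 × 10^-6 × 0.00804) = 1.27 × 10^-4 M
(x/C₀ = 1.6% < 5%, so the approximation holds.)
pOH = 3.90, so pH = 14.00 − pOH = 10.10

pH = 10.10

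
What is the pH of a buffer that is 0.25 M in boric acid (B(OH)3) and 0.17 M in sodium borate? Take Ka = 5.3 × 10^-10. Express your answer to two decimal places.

pH = 9.11

pKa = −log(5.3 × 10^-10) = 9.276
pH = pKa + log([A⁻]/[HA]) = 9.276 + log(0.17/0.25)
pH = 9.276 + (-0.167) = 9.11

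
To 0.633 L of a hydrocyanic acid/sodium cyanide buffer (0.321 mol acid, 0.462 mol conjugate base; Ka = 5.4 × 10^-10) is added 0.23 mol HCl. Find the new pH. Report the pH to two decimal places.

After neutralization: n(HCN) = 0.551 mol, n(CN-) = 0.232 mol.
pKa = −log(5.4 × 10^-10) = 9.268
Henderson–Hasselbalch with mole ratio 0.232/0.551: pH = 9.268 + (-0.376)

pH = 8.89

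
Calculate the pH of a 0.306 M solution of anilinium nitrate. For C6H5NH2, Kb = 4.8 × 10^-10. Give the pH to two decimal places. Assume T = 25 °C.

pH = 2.60

C6H5NH3+ is the conjugate acid of the weak base C6H5NH2.
Ka = Kw/Kb = 1.0×10^-14 / 4.8 × 10^-10 = 2.08 × 10^-5
From the ICE table, Ka = [H+]²/(0.306 − [H+]) = 2.08 × 10^-5.
Neglecting [H+] in the denominator: [H+] = √(2.08 × 10^-5 × 0.306) = 2.52 × 10^-3 M
Check: 0.82% ionized — well under 5%, approximation valid.
pH = −log(2.52 × 10^-3) = 2.60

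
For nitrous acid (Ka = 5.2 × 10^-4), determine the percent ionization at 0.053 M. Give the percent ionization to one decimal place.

HNO2 ⇌ NO2- + H+; let x = [H+] at equilibrium.
Ka = x²/(C₀ − x); solving the quadratic gives x = 5.00 × 10^-3 M.
% ionization = x/C₀ × 100% = 5.00 × 10^-3/0.053 × 100% = 9.4%

9.4%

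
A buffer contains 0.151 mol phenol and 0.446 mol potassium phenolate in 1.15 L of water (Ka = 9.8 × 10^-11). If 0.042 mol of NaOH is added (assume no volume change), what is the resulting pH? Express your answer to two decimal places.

OH- converts C6H5OH to C6H5O-: C6H5OH → 0.109 mol, C6H5O- → 0.488 mol.
pKa = −log(9.8 × 10^-11) = 10.009
Henderson–Hasselbalch with mole ratio 0.488/0.109: pH = 10.009 + (+0.651)

pH = 10.66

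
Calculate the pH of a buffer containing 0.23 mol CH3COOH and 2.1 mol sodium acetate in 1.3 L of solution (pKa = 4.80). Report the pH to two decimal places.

pH = 5.76

Using pH = pKa + log([base]/[acid]) with [base]/[acid] = 2.1/0.23:
pH = 4.80 + (+0.960) = 5.76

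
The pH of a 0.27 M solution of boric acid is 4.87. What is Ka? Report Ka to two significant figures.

[H+] = 10^(-4.87) = 1.35 × 10^-5 M
At equilibrium [HA] = 0.27 − 1.35 × 10^-5 = 2.70 × 10^-1 M
Ka = [H+][A-]/[HA] = (1.35 × 10^-5)² / 2.70 × 10^-1 = 6.7 × 10^-10

Ka = 6.7 × 10^-10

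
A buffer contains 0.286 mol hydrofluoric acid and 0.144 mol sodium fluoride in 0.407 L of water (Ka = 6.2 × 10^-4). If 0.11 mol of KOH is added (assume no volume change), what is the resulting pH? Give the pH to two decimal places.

pH = 3.37

After neutralization: n(HF) = 0.176 mol, n(F-) = 0.254 mol.
pKa = −log(6.2 × 10^-4) = 3.208
pH = pKa + log([A⁻]/[HA]) = 3.208 + log(0.254/0.176) = 3.208 +0.159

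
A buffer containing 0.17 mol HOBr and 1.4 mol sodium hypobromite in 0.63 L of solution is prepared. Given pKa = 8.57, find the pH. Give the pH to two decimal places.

Henderson–Hasselbalch: pH = pKa + log([OBr-]/[HOBr]) = 8.57 + log(1.4/0.17)
pH = 8.57 + (+0.916) = 9.49

pH = 9.49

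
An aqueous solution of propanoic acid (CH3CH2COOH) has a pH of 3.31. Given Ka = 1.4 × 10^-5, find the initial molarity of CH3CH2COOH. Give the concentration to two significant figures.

[H+] = 10^(-3.31) = 4.90 × 10^-4 M = x
Ka = x²/(C₀ − x) ⇒ C₀ = x + x²/Ka
C₀ = 4.90 × 10^-4 + (4.90 × 10^-4)²/(1.4 × 10^-5) = 1.76 × 10^-2 M

C₀ = 1.8 × 10^-2 M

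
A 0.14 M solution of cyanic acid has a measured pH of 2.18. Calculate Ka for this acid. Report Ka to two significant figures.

[H+] = 10^(-2.18) = 6.61 × 10^-3 M
At equilibrium [HA] = 0.14 − 6.61 × 10^-3 = 1.33 × 10^-1 M
Ka = [H+][A-]/[HA] = (6.61 × 10^-3)² / 1.33 × 10^-1 = 3.3 × 10^-4

Ka = 3.3 × 10^-4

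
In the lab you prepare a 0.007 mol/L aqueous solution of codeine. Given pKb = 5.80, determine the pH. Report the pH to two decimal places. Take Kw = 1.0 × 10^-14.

C18H21NO3 + H2O ⇌ C18H22NO3+ + OH-
Kb = 10^(−5.80) = 1.58 × 10^-6
From the ICE table, Kb = x²/(0.007 − x) = 1.58 × 10^-6.
Since Kb ≪ C₀, x ≈ √(Kb·C₀) = 1.05 × 10^-4 M.
(x/C₀ = 1.5% < 5%, so the approximation holds.)
pOH = 3.98, so pH = 14.00 − pOH = 10.02

pH = 10.02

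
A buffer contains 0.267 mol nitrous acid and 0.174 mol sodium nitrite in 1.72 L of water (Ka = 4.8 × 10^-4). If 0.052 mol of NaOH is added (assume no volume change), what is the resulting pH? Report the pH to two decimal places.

pH = 3.34

After neutralization: n(HNO2) = 0.215 mol, n(NO2-) = 0.226 mol.
pKa = −log(4.8 × 10^-4) = 3.319
pH = pKa + log([A⁻]/[HA]) = 3.319 + log(0.226/0.215) = 3.319 +0.022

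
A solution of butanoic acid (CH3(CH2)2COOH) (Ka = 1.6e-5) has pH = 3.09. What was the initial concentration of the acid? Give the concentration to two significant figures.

C₀ = 4.2 × 10^-2 M

[H+] = 10^(-3.09) = 8.13 × 10^-4 M = x
Ka = x²/(C₀ − x) ⇒ C₀ = x + x²/Ka
C₀ = 8.13 × 10^-4 + (8.13 × 10^-4)²/(1.6 × 10^-5) = 4.21 × 10^-2 M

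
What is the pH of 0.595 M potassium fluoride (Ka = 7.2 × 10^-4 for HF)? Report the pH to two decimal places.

pH = 8.46

F- is the conjugate base of the weak acid HF.
Kb = Kw/Ka = 1.0×10^-14 / 7.2 × 10^-4 = 1.39 × 10^-11
Let x = [OH-] at equilibrium. Kb = x²/(0.595 − x).
Neglecting x in the denominator: x = √(1.39 × 10^-11 × 0.595) = 2.88 × 10^-6 M
pOH = 5.54, so pH = 14.00 − pOH = 8.46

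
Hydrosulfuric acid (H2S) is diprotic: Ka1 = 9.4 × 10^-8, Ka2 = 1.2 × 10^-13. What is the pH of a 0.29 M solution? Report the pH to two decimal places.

pH = 3.78

Since Ka1 ≫ Ka2, the first ionization dominates [H+].
Ka1 = x²/(0.29 − x) = 9.4 × 10^-8
x ≈ √(9.4 × 10^-8 × 0.29) = 1.65 × 10^-4 M
pH = −log(1.65 × 10^-4) = 3.78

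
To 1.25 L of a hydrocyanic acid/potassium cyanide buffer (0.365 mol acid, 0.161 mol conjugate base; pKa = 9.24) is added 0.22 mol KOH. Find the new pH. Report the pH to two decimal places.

After neutralization: n(HCN) = 0.145 mol, n(CN-) = 0.381 mol.
Henderson–Hasselbalch with mole ratio 0.381/0.145: pH = 9.24 + (+0.420)

pH = 9.66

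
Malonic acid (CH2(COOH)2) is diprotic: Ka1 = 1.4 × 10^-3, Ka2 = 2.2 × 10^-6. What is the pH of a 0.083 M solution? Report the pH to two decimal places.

Since Ka1 ≫ Ka2, the first ionization dominates [H+].
Ka1 = x²/(0.083 − x) = 1.4 × 10^-3
Solving the quadratic: x = (−Ka1 + √(Ka1² + 4·Ka1·C₀))/2 = 1.01 × 10^-2 M
pH = −log(1.01 × 10^-2) = 2.00

pH = 2.00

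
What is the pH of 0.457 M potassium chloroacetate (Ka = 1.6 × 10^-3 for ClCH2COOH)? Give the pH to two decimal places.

ClCH2COO- is the conjugate base of the weak acid ClCH2COOH.
Kb = Kw/Ka = 1.0×10^-14 / 1.6 × 10^-3 = 6.25 × 10^-12
Let x = [OH-] at equilibrium. Kb = x²/(0.457 − x).
Assume x ≪ 0.457: x ≈ √(6.25 × 10^-12 × 0.457) = 1.69 × 10^-6 M
pOH = 5.77, so pH = 14.00 − pOH = 8.23

pH = 8.23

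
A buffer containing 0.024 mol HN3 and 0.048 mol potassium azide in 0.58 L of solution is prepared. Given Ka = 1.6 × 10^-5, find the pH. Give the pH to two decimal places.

pKa = −log(1.6 × 10^-5) = 4.796
Henderson–Hasselbalch: pH = pKa + log([N3-]/[HN3]) = 4.796 + log(0.048/0.024)
pH = 4.796 + (+0.301) = 5.10

pH = 5.10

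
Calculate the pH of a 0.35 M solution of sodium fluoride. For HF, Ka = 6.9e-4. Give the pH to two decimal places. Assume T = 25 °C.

pH = 8.35

F- is the conjugate base of the weak acid HF.
Kb = Kw/Ka = 1.0×10^-14 / 6.9 × 10^-4 = 1.45 × 10^-11
From the ICE table, Kb = x²/(0.35 − x) = 1.45 × 10^-11.
Assume x ≪ 0.35: x ≈ √(1.45 × 10^-11 × 0.35) = 2.25 × 10^-6 M
(x/C₀ = 0.00064% < 5%, so the approximation holds.)
pOH = −log(2.25 × 10^-6) = 5.65; pH = 14.00 − 5.65 = 8.35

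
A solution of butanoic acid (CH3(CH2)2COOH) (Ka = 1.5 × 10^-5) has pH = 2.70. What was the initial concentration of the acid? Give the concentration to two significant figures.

[H+] = 10^(-2.70) = 2.00 × 10^-3 M = x
Ka = x²/(C₀ − x) ⇒ C₀ = x + x²/Ka
C₀ = 2.00 × 10^-3 + (2.00 × 10^-3)²/(1.5 × 10^-5) = 2.69 × 10^-1 M

C₀ = 2.7 × 10^-1 M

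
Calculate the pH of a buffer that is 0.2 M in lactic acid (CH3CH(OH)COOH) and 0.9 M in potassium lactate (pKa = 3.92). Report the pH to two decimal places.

pH = 4.57

Henderson–Hasselbalch: pH = pKa + log([CH3CH(OH)COO-]/[CH3CH(OH)COOH]) = 3.92 + log(0.9/0.2)
pH = 3.92 + (+0.653) = 4.57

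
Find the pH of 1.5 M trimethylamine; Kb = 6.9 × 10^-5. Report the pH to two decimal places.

pH = 12.01

(CH3)3N + H2O ⇌ (CH3)3NH+ + OH-
From the ICE table, Kb = [OH-]²/(1.5 − [OH-]) = 6.9 × 10^-5.
Assume [OH-] ≪ 1.5: [OH-] ≈ √(6.9 × 10^-5 × 1.5) = 1.02 × 10^-2 M
pOH = −log(1.02 × 10^-2) = 1.99; pH = 14.00 − 1.99 = 12.01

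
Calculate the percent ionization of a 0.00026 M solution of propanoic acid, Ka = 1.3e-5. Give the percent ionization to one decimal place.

CH3CH2COOH ⇌ CH3CH2COO- + H+; let x = [H+] at equilibrium.
Solve x² + 1.3e-05x − 3.38e-09 = 0 → x = 5.20 × 10^-5 M
% ionization = x/C₀ × 100% = 5.20 × 10^-5/0.00026 × 100% = 20.0%

20.0%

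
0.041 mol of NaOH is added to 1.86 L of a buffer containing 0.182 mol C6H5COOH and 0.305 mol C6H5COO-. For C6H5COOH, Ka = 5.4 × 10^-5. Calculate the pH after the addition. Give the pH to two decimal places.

OH- converts C6H5COOH to C6H5COO-: C6H5COOH → 0.141 mol, C6H5COO- → 0.346 mol.
pKa = −log(5.4 × 10^-5) = 4.268
pH = pKa + log([A⁻]/[HA]) = 4.268 + log(0.346/0.141) = 4.268 +0.390

pH = 4.66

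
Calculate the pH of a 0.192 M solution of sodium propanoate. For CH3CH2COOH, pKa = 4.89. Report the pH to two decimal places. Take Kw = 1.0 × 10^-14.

CH3CH2COO- is the conjugate base of the weak acid CH3CH2COOH.
Ka = 10^(−4.89) = 1.29 × 10^-5
Kb = Kw/Ka = 1.0×10^-14 / 1.29 × 10^-5 = 7.75 × 10^-10
Let x = [OH-] at equilibrium. Kb = x²/(0.192 − x).
Assume x ≪ 0.192: x ≈ √(7.75 × 10^-10 × 0.192) = 1.22 × 10^-5 M
(x/C₀ = 0.0064% < 5%, so the approximation holds.)
pOH = 4.91, so pH = 14.00 − pOH = 9.09

pH = 9.09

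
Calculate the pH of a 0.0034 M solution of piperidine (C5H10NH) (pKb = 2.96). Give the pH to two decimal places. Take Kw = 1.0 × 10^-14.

pH = 11.16

C5H10NH + H2O ⇌ C5H10NH2+ + OH-
Kb = 10^(−2.96) = 1.10 × 10^-3
From the ICE table, Kb = x²/(0.0034 − x) = 1.10 × 10^-3.
The 5% rule fails; solving x² + Kb·x − Kb·C₀ = 0 exactly:
x = (−Kb + √(Kb² + 4·Kb·C₀))/2 = 1.46 × 10^-3 M
pOH = 2.84, so pH = 14.00 − pOH = 11.16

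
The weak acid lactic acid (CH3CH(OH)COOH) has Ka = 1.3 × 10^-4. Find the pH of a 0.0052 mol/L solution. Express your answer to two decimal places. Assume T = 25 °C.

CH3CH(OH)COOH ⇌ CH3CH(OH)COO- + H+
Ka = x²/(0.0052 − x) = 1.3 × 10^-4
The 5% rule fails; solving x² + Ka·x − Ka·C₀ = 0 exactly:
x = (−Ka + √(Ka² + 4·Ka·C₀))/2 = 7.60 × 10^-4 M
pH = −log(7.60 × 10^-4) = 3.12

pH = 3.12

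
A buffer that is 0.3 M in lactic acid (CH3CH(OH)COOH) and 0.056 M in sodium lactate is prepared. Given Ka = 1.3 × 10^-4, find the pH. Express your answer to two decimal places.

pKa = −log(1.3 × 10^-4) = 3.886
Using pH = pKa + log([base]/[acid]) with [base]/[acid] = 0.056/0.3:
pH = 3.886 + (-0.729) = 3.16

pH = 3.16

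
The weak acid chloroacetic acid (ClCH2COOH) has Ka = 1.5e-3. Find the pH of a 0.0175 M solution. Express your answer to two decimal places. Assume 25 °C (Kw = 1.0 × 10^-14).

ClCH2COOH ⇌ ClCH2COO- + H+
From the ICE table, Ka = [H+]²/(0.0175 − [H+]) = 1.5 × 10^-3.
The 5% rule fails; solving [H+]² + Ka·[H+] − Ka·C₀ = 0 exactly:
[H+] = (−Ka + √(Ka² + 4·Ka·C₀))/2 = 4.43 × 10^-3 M
pH = −log(4.43 × 10^-3) = 2.35

pH = 2.35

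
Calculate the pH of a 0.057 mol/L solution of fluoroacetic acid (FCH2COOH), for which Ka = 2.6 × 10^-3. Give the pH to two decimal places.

pH = 1.96

FCH2COOH ⇌ FCH2COO- + H+
Ka = x²/(0.057 − x) = 2.6 × 10^-3
x is not negligible relative to C₀; solve x² + 0.0026·x − 0.000148 = 0.
x = [−0.0026 + √(0.0026² + 0.000593)]/2 = 1.09 × 10^-2 M
pH = −log[H+] = −log(1.09 × 10^-2) = 1.96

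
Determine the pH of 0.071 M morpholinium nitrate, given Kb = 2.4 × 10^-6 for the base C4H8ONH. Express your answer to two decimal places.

C4H8ONH2+ is the conjugate acid of the weak base C4H8ONH.
Ka = Kw/Kb = 1.0×10^-14 / 2.4 × 10^-6 = 4.17 × 10^-9
Ka = [H+]²/(0.071 − [H+]) = 4.17 × 10^-9
Neglecting [H+] in the denominator: [H+] = √(4.17 × 10^-9 × 0.071) = 1.72 × 10^-5 M
pH = −log[H+] = −log(1.72 × 10^-5) = 4.76

pH = 4.76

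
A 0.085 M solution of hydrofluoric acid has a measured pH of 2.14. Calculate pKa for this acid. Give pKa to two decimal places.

pKa = 3.17

[H+] = 10^(-2.14) = 7.24 × 10^-3 M
At equilibrium [HA] = 0.085 − 7.24 × 10^-3 = 7.78 × 10^-2 M
Ka = [H+][A-]/[HA] = (7.24 × 10^-3)² / 7.78 × 10^-2 = 6.74 × 10^-4
pKa = -log(6.74 × 10^-4) = 3.17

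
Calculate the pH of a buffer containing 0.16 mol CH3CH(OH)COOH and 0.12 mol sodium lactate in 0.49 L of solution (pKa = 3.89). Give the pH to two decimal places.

pH = 3.77

pH = pKa + log([A⁻]/[HA]) = 3.89 + log(0.12/0.16)
pH = 3.89 + (-0.125) = 3.77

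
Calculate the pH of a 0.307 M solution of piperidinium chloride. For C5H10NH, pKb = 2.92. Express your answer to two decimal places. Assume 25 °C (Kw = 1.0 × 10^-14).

C5H10NH2+ is the conjugate acid of the weak base C5H10NH.
Kb = 10^(−2.92) = 1.20 × 10^-3
Ka = Kw/Kb = 1.0×10^-14 / 1.20 × 10^-3 = 8.33 × 10^-12
Let x = [H+] at equilibrium. Ka = x²/(0.307 − x).
Assume x ≪ 0.307: x ≈ √(8.33 × 10^-12 × 0.307) = 1.60 × 10^-6 M
pH = −log(1.60 × 10^-6) = 5.80

pH = 5.80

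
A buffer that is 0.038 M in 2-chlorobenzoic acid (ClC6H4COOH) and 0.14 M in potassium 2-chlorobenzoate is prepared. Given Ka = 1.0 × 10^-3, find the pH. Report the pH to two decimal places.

pKa = −log(1.0 × 10^-3) = 3.000
pH = pKa + log([A⁻]/[HA]) = 3.000 + log(0.14/0.038)
pH = 3.000 + (+0.566) = 3.57

pH = 3.57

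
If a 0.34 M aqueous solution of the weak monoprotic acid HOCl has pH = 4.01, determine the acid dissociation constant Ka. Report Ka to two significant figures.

Ka = 2.8 × 10^-8

[H+] = 10^(-4.01) = 9.77 × 10^-5 M
At equilibrium [HA] = 0.34 − 9.77 × 10^-5 = 3.40 × 10^-1 M
Ka = [H+][A-]/[HA] = (9.77 × 10^-5)² / 3.40 × 10^-1 = 2.8 × 10^-8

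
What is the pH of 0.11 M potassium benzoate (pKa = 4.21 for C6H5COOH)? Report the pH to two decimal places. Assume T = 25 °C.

C6H5COO- is the conjugate base of the weak acid C6H5COOH.
Ka = 10^(−4.21) = 6.17 × 10^-5
Kb = Kw/Ka = 1.0×10^-14 / 6.17 × 10^-5 = 1.62 × 10^-10
From the ICE table, Kb = [OH-]²/(0.11 − [OH-]) = 1.62 × 10^-10.
Neglecting [OH-] in the denominator: [OH-] = √(1.62 × 10^-10 × 0.11) = 4.22 × 10^-6 M
pOH = 5.37, so pH = 14.00 − pOH = 8.63

pH = 8.63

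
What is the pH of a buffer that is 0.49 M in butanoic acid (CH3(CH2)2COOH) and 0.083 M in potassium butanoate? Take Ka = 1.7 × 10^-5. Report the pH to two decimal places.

pH = 4.00

pKa = −log(1.7 × 10^-5) = 4.770
pH = pKa + log([A⁻]/[HA]) = 4.770 + log(0.083/0.49)
pH = 4.770 + (-0.771) = 4.00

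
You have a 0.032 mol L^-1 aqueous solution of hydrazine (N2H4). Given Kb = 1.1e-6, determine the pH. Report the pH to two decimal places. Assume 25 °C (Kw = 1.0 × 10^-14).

N2H4 + H2O ⇌ N2H5+ + OH-
From the ICE table, Kb = x²/(0.032 − x) = 1.1 × 10^-6.
Since Kb ≪ C₀, x ≈ √(Kb·C₀) = 1.88 × 10^-4 M.
(x/C₀ = 0.59% < 5%, so the approximation holds.)
pOH = 3.73, so pH = 14.00 − pOH = 10.27

pH = 10.27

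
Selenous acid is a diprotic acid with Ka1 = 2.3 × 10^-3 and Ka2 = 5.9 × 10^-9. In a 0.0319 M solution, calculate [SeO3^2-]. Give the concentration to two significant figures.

5.9 × 10^-9 M

First ionization gives [H+] ≈ [HSeO3-] = 7.49 × 10^-3 M.
Second step: Ka2 = [H+][SeO3^2-]/[HSeO3-] ≈ [SeO3^2-] (since [H+] ≈ [HSeO3-]).
So [SeO3^2-] ≈ Ka2.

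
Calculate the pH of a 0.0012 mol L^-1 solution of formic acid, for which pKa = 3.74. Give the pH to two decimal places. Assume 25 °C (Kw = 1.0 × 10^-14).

pH = 3.41

HCOOH ⇌ HCOO- + H+
Ka = 10^(−3.74) = 1.82 × 10^-4
From the ICE table, Ka = [H+]²/(0.0012 − [H+]) = 1.82 × 10^-4.
Here C₀/Ka ≈ 6.59, so the small-[H+] approximation fails. Use the quadratic:
[H+] = [−0.000182 + √(0.000182² + 8.74e-07)]/2 = 3.85 × 10^-4 M
pH = −log[H+] = −log(3.85 × 10^-4) = 3.41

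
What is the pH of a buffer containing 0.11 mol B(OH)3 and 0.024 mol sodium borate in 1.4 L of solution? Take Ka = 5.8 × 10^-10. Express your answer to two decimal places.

pKa = −log(5.8 × 10^-10) = 9.237
Using pH = pKa + log([base]/[acid]) with [base]/[acid] = 0.024/0.11:
pH = 9.237 + (-0.661) = 8.58

pH = 8.58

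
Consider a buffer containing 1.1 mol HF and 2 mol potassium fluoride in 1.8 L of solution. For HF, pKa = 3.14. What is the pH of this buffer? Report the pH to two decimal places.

Henderson–Hasselbalch: pH = pKa + log([F-]/[HF]) = 3.14 + log(2/1.1)
pH = 3.14 + (+0.260) = 3.40

pH = 3.40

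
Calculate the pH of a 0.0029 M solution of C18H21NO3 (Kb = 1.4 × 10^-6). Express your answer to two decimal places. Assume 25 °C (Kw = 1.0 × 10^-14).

pH = 9.80

C18H21NO3 + H2O ⇌ C18H22NO3+ + OH-
Kb = [OH-]²/(0.0029 − [OH-]) = 1.4 × 10^-6
Neglecting [OH-] in the denominator: [OH-] = √(1.4 × 10^-6 × 0.0029) = 6.37 × 10^-5 M
([OH-]/C₀ = 2.2% < 5%, so the approximation holds.)
pOH = 4.20, so pH = 14.00 − pOH = 9.80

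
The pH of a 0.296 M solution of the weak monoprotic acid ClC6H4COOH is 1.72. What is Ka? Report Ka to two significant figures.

[H+] = 10^(-1.72) = 1.91 × 10^-2 M
At equilibrium [HA] = 0.296 − 1.91 × 10^-2 = 2.77 × 10^-1 M
Ka = [H+][A-]/[HA] = (1.91 × 10^-2)² / 2.77 × 10^-1 = 1.3 × 10^-3

Ka = 1.3 × 10^-3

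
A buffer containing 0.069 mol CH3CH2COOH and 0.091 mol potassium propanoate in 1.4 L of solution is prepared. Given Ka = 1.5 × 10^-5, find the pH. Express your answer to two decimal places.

pKa = −log(1.5 × 10^-5) = 4.824
Henderson–Hasselbalch: pH = pKa + log([CH3CH2COO-]/[CH3CH2COOH]) = 4.824 + log(0.091/0.069)
pH = 4.824 + (+0.120) = 4.94

pH = 4.94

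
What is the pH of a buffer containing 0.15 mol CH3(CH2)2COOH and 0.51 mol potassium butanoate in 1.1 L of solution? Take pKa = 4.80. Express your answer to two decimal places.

pH = 5.33

pH = pKa + log([A⁻]/[HA]) = 4.80 + log(0.51/0.15)
pH = 4.80 + (+0.531) = 5.33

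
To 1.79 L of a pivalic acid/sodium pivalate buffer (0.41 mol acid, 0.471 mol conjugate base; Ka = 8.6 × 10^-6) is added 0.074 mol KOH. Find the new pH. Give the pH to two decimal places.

OH- converts (CH3)3CCOOH to (CH3)3CCOO-: (CH3)3CCOOH → 0.336 mol, (CH3)3CCOO- → 0.545 mol.
pKa = −log(8.6 × 10^-6) = 5.066
pH = pKa + log([A⁻]/[HA]) = 5.066 + log(0.545/0.336) = 5.066 +0.210

pH = 5.28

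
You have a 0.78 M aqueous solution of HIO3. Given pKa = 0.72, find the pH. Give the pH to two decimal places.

HIO3 ⇌ IO3- + H+
Ka = 10^(−0.72) = 1.91 × 10^-1
From the ICE table, Ka = [H+]²/(0.78 − [H+]) = 1.91 × 10^-1.
Here C₀/Ka ≈ 4.08, so the small-[H+] approximation fails. Use the quadratic:
[H+] = (−Ka + √(Ka² + 4·Ka·C₀))/2 = 3.02 × 10^-1 M
pH = −log(3.02 × 10^-1) = 0.52

pH = 0.52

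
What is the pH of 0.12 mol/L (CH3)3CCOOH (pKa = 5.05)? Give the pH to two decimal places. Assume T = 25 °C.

pH = 2.99

(CH3)3CCOOH ⇌ (CH3)3CCOO- + H+
Ka = 10^(−5.05) = 8.91 × 10^-6
Ka = [H+]²/(0.12 − [H+]) = 8.91 × 10^-6
Since Ka ≪ C₀, [H+] ≈ √(Ka·C₀) = 1.03 × 10^-3 M.
Check: 0.86% ionized — well under 5%, approximation valid.
pH = −log(1.03 × 10^-3) = 2.99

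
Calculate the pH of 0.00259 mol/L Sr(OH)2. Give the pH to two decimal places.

pH = 11.71

Sr(OH)2 is a strong base (each formula unit releases 2 OH-); [OH-] = 0.00518 M.
pOH = -log(0.00518) = 2.29
pH = 14.00 - 2.29 = 11.71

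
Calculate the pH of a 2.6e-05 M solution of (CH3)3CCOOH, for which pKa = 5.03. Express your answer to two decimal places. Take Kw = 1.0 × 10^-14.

(CH3)3CCOOH ⇌ (CH3)3CCOO- + H+
Ka = 10^(−5.03) = 9.33 × 10^-6
Let x = [H+] at equilibrium. Ka = x²/(2.6e-05 − x).
x is not negligible relative to C₀; solve x² + 9.33e-06·x − 2.43e-10 = 0.
x = (−Ka + √(Ka² + 4·Ka·C₀))/2 = 1.16 × 10^-5 M
pH = −log[H+] = −log(1.16 × 10^-5) = 4.94

pH = 4.94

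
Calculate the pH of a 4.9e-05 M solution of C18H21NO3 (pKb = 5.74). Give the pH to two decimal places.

pH = 8.93

C18H21NO3 + H2O ⇌ C18H22NO3+ + OH-
Kb = 10^(−5.74) = 1.82 × 10^-6
Kb = [OH-]²/(4.9e-05 − [OH-]) = 1.82 × 10^-6
The 5% rule fails; solving [OH-]² + Kb·[OH-] − Kb·C₀ = 0 exactly:
[OH-] = (−Kb + √(Kb² + 4·Kb·C₀))/2 = 8.58 × 10^-6 M
pOH = −log(8.58 × 10^-6) = 5.07; pH = 14.00 − 5.07 = 8.93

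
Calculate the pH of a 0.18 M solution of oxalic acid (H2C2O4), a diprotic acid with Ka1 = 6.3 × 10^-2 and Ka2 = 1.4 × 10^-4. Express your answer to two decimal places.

Since Ka1 ≫ Ka2, the first ionization dominates [H+].
Ka1 = x²/(0.18 − x) = 6.3 × 10^-2
Solving the quadratic: x = (−Ka1 + √(Ka1² + 4·Ka1·C₀))/2 = 7.96 × 10^-2 M
pH = −log(7.96 × 10^-2) = 1.10

pH = 1.10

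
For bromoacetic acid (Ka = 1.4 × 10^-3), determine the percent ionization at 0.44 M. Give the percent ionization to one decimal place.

5.5%

BrCH2COOH ⇌ BrCH2COO- + H+; let x = [H+] at equilibrium.
Solve x² + 0.0014x − 0.000616 = 0 → x = 2.41 × 10^-2 M
% ionization = x/C₀ × 100% = 2.41 × 10^-2/0.44 × 100% = 5.5%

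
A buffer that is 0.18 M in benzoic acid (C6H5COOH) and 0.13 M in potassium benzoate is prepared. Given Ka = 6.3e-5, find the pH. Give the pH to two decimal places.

pH = 4.06

pKa = −log(6.3 × 10^-5) = 4.201
pH = pKa + log([A⁻]/[HA]) = 4.201 + log(0.13/0.18)
pH = 4.201 + (-0.141) = 4.06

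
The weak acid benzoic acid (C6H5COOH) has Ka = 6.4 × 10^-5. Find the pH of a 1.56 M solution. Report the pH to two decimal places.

pH = 2.00

C6H5COOH ⇌ C6H5COO- + H+
Ka = [H+]²/(1.56 − [H+]) = 6.4 × 10^-5
Neglecting [H+] in the denominator: [H+] = √(6.4 × 10^-5 × 1.56) = 9.99 × 10^-3 M
pH = −log(9.99 × 10^-3) = 2.00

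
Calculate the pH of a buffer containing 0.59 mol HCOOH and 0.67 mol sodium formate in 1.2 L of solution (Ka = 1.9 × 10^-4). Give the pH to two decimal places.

pKa = −log(1.9 × 10^-4) = 3.721
pH = pKa + log([A⁻]/[HA]) = 3.721 + log(0.67/0.59)
pH = 3.721 + (+0.055) = 3.78

pH = 3.78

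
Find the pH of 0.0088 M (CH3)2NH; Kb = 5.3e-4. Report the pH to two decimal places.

(CH3)2NH + H2O ⇌ (CH3)2NH2+ + OH-
Kb = [OH-]²/(0.0088 − [OH-]) = 5.3 × 10^-4
The 5% rule fails; solving [OH-]² + Kb·[OH-] − Kb·C₀ = 0 exactly:
[OH-] = (−Kb + √(Kb² + 4·Kb·C₀))/2 = 1.91 × 10^-3 M
pOH = −log(1.91 × 10^-3) = 2.72; pH = 14.00 − 2.72 = 11.28

pH = 11.28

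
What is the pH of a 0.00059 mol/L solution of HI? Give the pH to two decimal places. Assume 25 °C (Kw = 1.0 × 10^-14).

pH = 3.23

HI is a strong acid and dissociates completely, so [H+] = 0.00059 M.
pH = -log(0.00059) = 3.23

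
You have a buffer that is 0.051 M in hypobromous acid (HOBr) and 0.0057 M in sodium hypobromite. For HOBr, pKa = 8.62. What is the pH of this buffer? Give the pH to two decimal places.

pH = 7.67

Henderson–Hasselbalch: pH = pKa + log([OBr-]/[HOBr]) = 8.62 + log(0.0057/0.051)
pH = 8.62 + (-0.952) = 7.67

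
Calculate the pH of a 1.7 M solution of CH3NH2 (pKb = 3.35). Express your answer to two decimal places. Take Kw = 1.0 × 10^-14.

CH3NH2 + H2O ⇌ CH3NH3+ + OH-
Kb = 10^(−3.35) = 4.47 × 10^-4
From the ICE table, Kb = [OH-]²/(1.7 − [OH-]) = 4.47 × 10^-4.
Neglecting [OH-] in the denominator: [OH-] = √(4.47 × 10^-4 × 1.7) = 2.76 × 10^-2 M
([OH-]/C₀ = 1.6% < 5%, so the approximation holds.)
pOH = −log(2.76 × 10^-2) = 1.56; pH = 14.00 − 1.56 = 12.44

pH = 12.44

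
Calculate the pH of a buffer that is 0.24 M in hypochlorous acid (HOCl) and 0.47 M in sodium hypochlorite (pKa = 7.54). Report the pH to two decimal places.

pH = 7.83

Using pH = pKa + log([base]/[acid]) with [base]/[acid] = 0.47/0.24:
pH = 7.54 + (+0.292) = 7.83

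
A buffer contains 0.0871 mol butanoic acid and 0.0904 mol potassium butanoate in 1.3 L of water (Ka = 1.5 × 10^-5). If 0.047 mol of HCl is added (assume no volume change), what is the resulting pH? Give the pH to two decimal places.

After neutralization: n(CH3(CH2)2COOH) = 0.134 mol, n(CH3(CH2)2COO-) = 0.0434 mol.
pKa = −log(1.5 × 10^-5) = 4.824
pH = pKa + log(n_CH3(CH2)2COO-/n_CH3(CH2)2COOH) = 4.824 + log(0.0434/0.134) = 4.824 + (-0.490)

pH = 4.33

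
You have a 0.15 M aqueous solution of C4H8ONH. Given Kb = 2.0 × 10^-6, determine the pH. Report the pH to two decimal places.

C4H8ONH + H2O ⇌ C4H8ONH2+ + OH-
From the ICE table, Kb = x²/(0.15 − x) = 2.0 × 10^-6.
Since Kb ≪ C₀, x ≈ √(Kb·C₀) = 5.48 × 10^-4 M.
pOH = 3.26, so pH = 14.00 − pOH = 10.74

pH = 10.74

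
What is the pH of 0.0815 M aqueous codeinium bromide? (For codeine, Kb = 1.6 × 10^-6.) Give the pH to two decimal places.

C18H22NO3+ is the conjugate acid of the weak base C18H21NO3.
Ka = Kw/Kb = 1.0×10^-14 / 1.6 × 10^-6 = 6.25 × 10^-9
From the ICE table, Ka = [H+]²/(0.0815 − [H+]) = 6.25 × 10^-9.
Neglecting [H+] in the denominator: [H+] = √(6.25 × 10^-9 × 0.0815) = 2.26 × 10^-5 M
Check: 0.028% ionized — well under 5%, approximation valid.
pH = −log[H+] = −log(2.26 × 10^-5) = 4.65

pH = 4.65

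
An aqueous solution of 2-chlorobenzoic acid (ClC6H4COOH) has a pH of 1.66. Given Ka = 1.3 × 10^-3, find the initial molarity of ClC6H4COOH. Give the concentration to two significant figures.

C₀ = 3.9 × 10^-1 M

[H+] = 10^(-1.66) = 2.19 × 10^-2 M = x
Ka = x²/(C₀ − x) ⇒ C₀ = x + x²/Ka
C₀ = 2.19 × 10^-2 + (2.19 × 10^-2)²/(1.3 × 10^-3) = 3.91 × 10^-1 M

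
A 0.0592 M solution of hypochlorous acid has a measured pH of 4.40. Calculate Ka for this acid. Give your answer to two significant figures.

[H+] = 10^(-4.40) = 3.98 × 10^-5 M
At equilibrium [HA] = 0.0592 − 3.98 × 10^-5 = 5.92 × 10^-2 M
Ka = [H+][A-]/[HA] = (3.98 × 10^-5)² / 5.92 × 10^-2 = 2.7 × 10^-8

Ka = 2.7 × 10^-8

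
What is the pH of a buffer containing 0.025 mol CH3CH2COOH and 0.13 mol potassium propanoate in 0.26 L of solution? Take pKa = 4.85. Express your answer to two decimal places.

Henderson–Hasselbalch: pH = pKa + log([CH3CH2COO-]/[CH3CH2COOH]) = 4.85 + log(0.13/0.025)
pH = 4.85 + (+0.716) = 5.57

pH = 5.57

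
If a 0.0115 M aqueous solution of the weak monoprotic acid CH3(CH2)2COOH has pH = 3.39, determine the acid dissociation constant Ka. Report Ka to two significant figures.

Ka = 1.5 × 10^-5

[H+] = 10^(-3.39) = 4.07 × 10^-4 M
At equilibrium [HA] = 0.0115 − 4.07 × 10^-4 = 1.11 × 10^-2 M
Ka = [H+][A-]/[HA] = (4.07 × 10^-4)² / 1.11 × 10^-2 = 1.5 × 10^-5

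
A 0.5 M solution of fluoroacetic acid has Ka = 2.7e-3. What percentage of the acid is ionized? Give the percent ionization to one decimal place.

7.1%

FCH2COOH ⇌ FCH2COO- + H+; let x = [H+] at equilibrium.
Solve x² + 0.0027x − 0.00135 = 0 → x = 3.54 × 10^-2 M
Fraction ionized = 3.54 × 10^-2 / 0.5 = 0.0708 → 7.1%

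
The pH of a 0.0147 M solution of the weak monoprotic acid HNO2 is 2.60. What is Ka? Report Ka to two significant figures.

[H+] = 10^(-2.60) = 2.51 × 10^-3 M
At equilibrium [HA] = 0.0147 − 2.51 × 10^-3 = 1.22 × 10^-2 M
Ka = [H+][A-]/[HA] = (2.51 × 10^-3)² / 1.22 × 10^-2 = 5.2 × 10^-4

Ka = 5.2 × 10^-4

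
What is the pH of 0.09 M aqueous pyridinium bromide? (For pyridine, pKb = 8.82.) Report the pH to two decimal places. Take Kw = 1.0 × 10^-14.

C5H5NH+ is the conjugate acid of the weak base C5H5N.
Kb = 10^(−8.82) = 1.51 × 10^-9
Ka = Kw/Kb = 1.0×10^-14 / 1.51 × 10^-9 = 6.62 × 10^-6
From the ICE table, Ka = x²/(0.09 − x) = 6.62 × 10^-6.
Since Ka ≪ C₀, x ≈ √(Ka·C₀) = 7.72 × 10^-4 M.
(x/C₀ = 0.86% < 5%, so the approximation holds.)
pH = −log[H+] = −log(7.72 × 10^-4) = 3.11

pH = 3.11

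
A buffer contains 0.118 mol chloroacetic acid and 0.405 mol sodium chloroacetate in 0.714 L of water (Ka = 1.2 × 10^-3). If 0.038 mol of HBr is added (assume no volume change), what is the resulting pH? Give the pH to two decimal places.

pH = 3.29

Added H+ converts ClCH2COO- to ClCH2COOH: ClCH2COOH → 0.156 mol, ClCH2COO- → 0.367 mol.
pKa = −log(1.2 × 10^-3) = 2.921
pH = pKa + log(n_ClCH2COO-/n_ClCH2COOH) = 2.921 + log(0.367/0.156) = 2.921 + (+0.372)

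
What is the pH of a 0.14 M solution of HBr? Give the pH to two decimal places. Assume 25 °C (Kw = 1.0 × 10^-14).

HBr is a strong acid and dissociates completely, so [H+] = 0.14 M.
pH = -log(0.14) = 0.85

pH = 0.85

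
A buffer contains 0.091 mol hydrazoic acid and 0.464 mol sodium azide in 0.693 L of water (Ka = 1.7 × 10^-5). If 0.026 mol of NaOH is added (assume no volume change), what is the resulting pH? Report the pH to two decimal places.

OH- converts HN3 to N3-: HN3 → 0.065 mol, N3- → 0.49 mol.
pKa = −log(1.7 × 10^-5) = 4.770
Henderson–Hasselbalch with mole ratio 0.49/0.065: pH = 4.770 + (+0.877)

pH = 5.65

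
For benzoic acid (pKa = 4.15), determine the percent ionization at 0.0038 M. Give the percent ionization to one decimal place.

12.7%

C6H5COOH ⇌ C6H5COO- + H+; let x = [H+] at equilibrium.
Ka = 10^(−4.15) = 7.08 × 10^-5
Solve x² + 7.08e-05x − 2.69e-07 = 0 → x = 4.84 × 10^-4 M
% ionization = x/C₀ × 100% = 4.84 × 10^-4/0.0038 × 100% = 12.7%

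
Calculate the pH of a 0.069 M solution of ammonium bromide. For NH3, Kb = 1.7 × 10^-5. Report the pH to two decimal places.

pH = 5.20

NH4+ is the conjugate acid of the weak base NH3.
Ka = Kw/Kb = 1.0×10^-14 / 1.7 × 10^-5 = 5.88 × 10^-10
From the ICE table, Ka = [H+]²/(0.069 − [H+]) = 5.88 × 10^-10.
Assume [H+] ≪ 0.069: [H+] ≈ √(5.88 × 10^-10 × 0.069) = 6.37 × 10^-6 M
pH = −log(6.37 × 10^-6) = 5.20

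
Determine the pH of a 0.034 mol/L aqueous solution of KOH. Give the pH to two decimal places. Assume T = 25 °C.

pH = 12.53

KOH is a strong base; [OH-] = 0.034 M.
pOH = -log(0.034) = 1.47
pH = 14.00 - 1.47 = 12.53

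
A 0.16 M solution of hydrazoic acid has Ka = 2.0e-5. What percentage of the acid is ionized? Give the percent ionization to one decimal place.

1.1%

HN3 ⇌ N3- + H+; let x = [H+] at equilibrium.
x ≈ √(Ka·C₀) = √(2.0 × 10^-5 × 0.16) = 1.79 × 10^-3 M
Fraction ionized = 1.79 × 10^-3 / 0.16 = 0.0112 → 1.1%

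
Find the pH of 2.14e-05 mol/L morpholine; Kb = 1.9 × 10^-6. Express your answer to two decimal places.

pH = 8.74

C4H8ONH + H2O ⇌ C4H8ONH2+ + OH-
From the ICE table, Kb = [OH-]²/(2.14e-05 − [OH-]) = 1.9 × 10^-6.
The 5% rule fails; solving [OH-]² + Kb·[OH-] − Kb·C₀ = 0 exactly:
[OH-] = (−Kb + √(Kb² + 4·Kb·C₀))/2 = 5.50 × 10^-6 M
pOH = 5.26, so pH = 14.00 − pOH = 8.74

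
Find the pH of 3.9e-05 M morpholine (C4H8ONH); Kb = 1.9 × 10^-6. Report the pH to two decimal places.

pH = 8.89

C4H8ONH + H2O ⇌ C4H8ONH2+ + OH-
From the ICE table, Kb = [OH-]²/(3.9e-05 − [OH-]) = 1.9 × 10^-6.
[OH-] is not negligible relative to C₀; solve [OH-]² + 1.9e-06·[OH-] − 7.41e-11 = 0.
[OH-] = (−Kb + √(Kb² + 4·Kb·C₀))/2 = 7.71 × 10^-6 M
pOH = 5.11, so pH = 14.00 − pOH = 8.89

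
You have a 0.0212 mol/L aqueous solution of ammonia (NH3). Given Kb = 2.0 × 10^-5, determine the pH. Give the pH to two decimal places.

pH = 10.81

NH3 + H2O ⇌ NH4+ + OH-
Kb = x²/(0.0212 − x) = 2.0 × 10^-5
Assume x ≪ 0.0212: x ≈ √(2.0 × 10^-5 × 0.0212) = 6.51 × 10^-4 M
pOH = 3.19, so pH = 14.00 − pOH = 10.81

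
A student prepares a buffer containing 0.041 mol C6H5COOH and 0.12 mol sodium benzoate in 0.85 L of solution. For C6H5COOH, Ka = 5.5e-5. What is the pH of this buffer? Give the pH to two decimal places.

pKa = −log(5.5 × 10^-5) = 4.260
pH = pKa + log([A⁻]/[HA]) = 4.260 + log(0.12/0.041)
pH = 4.260 + (+0.466) = 4.73

pH = 4.73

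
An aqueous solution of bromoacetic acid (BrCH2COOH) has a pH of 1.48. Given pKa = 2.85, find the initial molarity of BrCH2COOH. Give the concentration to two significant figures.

C₀ = 8.1 × 10^-1 M

[H+] = 10^(-1.48) = 3.31 × 10^-2 M = x
Ka = 10^(−2.85) = 1.41 × 10^-3
Ka = x²/(C₀ − x) ⇒ C₀ = x + x²/Ka
C₀ = 3.31 × 10^-2 + (3.31 × 10^-2)²/(1.41 × 10^-3) = 8.10 × 10^-1 M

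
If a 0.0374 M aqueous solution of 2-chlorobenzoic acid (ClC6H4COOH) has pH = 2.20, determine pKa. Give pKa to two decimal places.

pKa = 2.89

[H+] = 10^(-2.20) = 6.31 × 10^-3 M
At equilibrium [HA] = 0.0374 − 6.31 × 10^-3 = 3.11 × 10^-2 M
Ka = [H+][A-]/[HA] = (6.31 × 10^-3)² / 3.11 × 10^-2 = 1.28 × 10^-3
pKa = -log(1.28 × 10^-3) = 2.89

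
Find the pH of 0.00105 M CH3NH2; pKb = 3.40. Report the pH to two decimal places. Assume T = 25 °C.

CH3NH2 + H2O ⇌ CH3NH3+ + OH-
Kb = 10^(−3.40) = 3.98 × 10^-4
Kb = x²/(0.00105 − x) = 3.98 × 10^-4
The 5% rule fails; solving x² + Kb·x − Kb·C₀ = 0 exactly:
x = (−Kb + √(Kb² + 4·Kb·C₀))/2 = 4.77 × 10^-4 M
pOH = 3.32, so pH = 14.00 − pOH = 10.68

pH = 10.68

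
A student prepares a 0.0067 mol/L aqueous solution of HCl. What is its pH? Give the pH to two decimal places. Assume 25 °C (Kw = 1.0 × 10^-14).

HCl is a strong acid and dissociates completely, so [H+] = 0.0067 M.
pH = -log(0.0067) = 2.17

pH = 2.17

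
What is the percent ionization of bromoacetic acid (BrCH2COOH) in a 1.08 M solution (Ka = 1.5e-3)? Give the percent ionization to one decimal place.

3.7%

BrCH2COOH ⇌ BrCH2COO- + H+; let x = [H+] at equilibrium.
x ≈ √(Ka·C₀) = √(1.5 × 10^-3 × 1.08) = 4.02 × 10^-2 M
% ionization = x/C₀ × 100% = 4.02 × 10^-2/1.08 × 100% = 3.7%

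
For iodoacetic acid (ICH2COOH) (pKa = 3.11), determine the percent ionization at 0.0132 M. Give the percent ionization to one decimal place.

21.5%

ICH2COOH ⇌ ICH2COO- + H+; let x = [H+] at equilibrium.
Ka = 10^(−3.11) = 7.76 × 10^-4
Solve x² + 0.000776x − 1.02e-05 = 0 → x = 2.84 × 10^-3 M
% ionization = x/C₀ × 100% = 2.84 × 10^-3/0.0132 × 100% = 21.5%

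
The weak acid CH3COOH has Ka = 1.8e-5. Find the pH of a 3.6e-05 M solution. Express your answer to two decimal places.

CH3COOH ⇌ CH3COO- + H+
Ka = [H+]²/(3.6e-05 − [H+]) = 1.8 × 10^-5
Here C₀/Ka ≈ 2, so the small-[H+] approximation fails. Use the quadratic:
[H+] = (−Ka + √(Ka² + 4·Ka·C₀))/2 = 1.80 × 10^-5 M
pH = −log[H+] = −log(1.80 × 10^-5) = 4.74

pH = 4.74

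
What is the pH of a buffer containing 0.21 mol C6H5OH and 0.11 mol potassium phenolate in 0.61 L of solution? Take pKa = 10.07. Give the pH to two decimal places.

pH = 9.79

pH = pKa + log([A⁻]/[HA]) = 10.07 + log(0.11/0.21)
pH = 10.07 + (-0.281) = 9.79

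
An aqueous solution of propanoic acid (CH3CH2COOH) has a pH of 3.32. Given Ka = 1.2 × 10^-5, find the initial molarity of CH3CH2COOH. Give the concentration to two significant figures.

[H+] = 10^(-3.32) = 4.79 × 10^-4 M = x
Ka = x²/(C₀ − x) ⇒ C₀ = x + x²/Ka
C₀ = 4.79 × 10^-4 + (4.79 × 10^-4)²/(1.2 × 10^-5) = 1.96 × 10^-2 M

C₀ = 2.0 × 10^-2 M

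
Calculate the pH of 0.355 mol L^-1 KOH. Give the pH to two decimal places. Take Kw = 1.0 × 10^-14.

KOH is a strong base; [OH-] = 0.355 M.
pOH = -log(0.355) = 0.45
pH = 14.00 - 0.45 = 13.55

pH = 13.55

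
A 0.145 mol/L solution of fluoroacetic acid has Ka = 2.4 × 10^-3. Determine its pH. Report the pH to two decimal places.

FCH2COOH ⇌ FCH2COO- + H+
Ka = [H+]²/(0.145 − [H+]) = 2.4 × 10^-3
Here C₀/Ka ≈ 60.4, so the small-[H+] approximation fails. Use the quadratic:
[H+] = [−0.0024 + √(0.0024² + 0.00139)]/2 = 1.75 × 10^-2 M
pH = −log[H+] = −log(1.75 × 10^-2) = 1.76

pH = 1.76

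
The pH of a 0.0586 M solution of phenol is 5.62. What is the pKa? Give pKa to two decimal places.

[H+] = 10^(-5.62) = 2.40 × 10^-6 M
At equilibrium [HA] = 0.0586 − 2.40 × 10^-6 = 5.86 × 10^-2 M
Ka = [H+][A-]/[HA] = (2.40 × 10^-6)² / 5.86 × 10^-2 = 9.83 × 10^-11
pKa = -log(9.83 × 10^-11) = 10.01

pKa = 10.01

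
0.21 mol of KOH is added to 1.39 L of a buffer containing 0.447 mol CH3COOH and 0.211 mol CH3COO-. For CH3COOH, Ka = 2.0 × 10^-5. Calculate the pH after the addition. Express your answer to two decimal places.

After neutralization: n(CH3COOH) = 0.237 mol, n(CH3COO-) = 0.421 mol.
pKa = −log(2.0 × 10^-5) = 4.699
pH = pKa + log([A⁻]/[HA]) = 4.699 + log(0.421/0.237) = 4.699 +0.250

pH = 4.95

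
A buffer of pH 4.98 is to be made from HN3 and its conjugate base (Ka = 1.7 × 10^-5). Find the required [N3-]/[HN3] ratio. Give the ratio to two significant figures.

ratio = 1.6

pKa = -log(1.7 × 10^-5) = 4.770
pH = pKa + log(r) ⇒ log(r) = 4.98 − 4.770 = +0.210
r = [N3-]/[HN3] = 10^(+0.210) = 1.62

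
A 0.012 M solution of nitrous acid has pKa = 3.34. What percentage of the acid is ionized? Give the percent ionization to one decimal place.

17.7%

HNO2 ⇌ NO2- + H+; let x = [H+] at equilibrium.
Ka = 10^(−3.34) = 4.57 × 10^-4
Solve x² + 0.000457x − 5.48e-06 = 0 → x = 2.12 × 10^-3 M
Fraction ionized = 2.12 × 10^-3 / 0.012 = 0.1767 → 17.7%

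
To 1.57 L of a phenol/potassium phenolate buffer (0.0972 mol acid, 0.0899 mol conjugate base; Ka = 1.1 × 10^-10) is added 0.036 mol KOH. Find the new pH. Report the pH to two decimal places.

pH = 10.27

After neutralization: n(C6H5OH) = 0.0612 mol, n(C6H5O-) = 0.126 mol.
pKa = −log(1.1 × 10^-10) = 9.959
Henderson–Hasselbalch with mole ratio 0.126/0.0612: pH = 9.959 + (+0.314)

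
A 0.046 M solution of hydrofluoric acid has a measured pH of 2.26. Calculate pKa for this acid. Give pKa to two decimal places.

pKa = 3.13

[H+] = 10^(-2.26) = 5.50 × 10^-3 M
At equilibrium [HA] = 0.046 − 5.50 × 10^-3 = 4.05 × 10^-2 M
Ka = [H+][A-]/[HA] = (5.50 × 10^-3)² / 4.05 × 10^-2 = 7.47 × 10^-4
pKa = -log(7.47 × 10^-4) = 3.13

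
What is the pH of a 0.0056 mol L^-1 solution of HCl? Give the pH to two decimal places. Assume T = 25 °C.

HCl is a strong acid and dissociates completely, so [H+] = 0.0056 M.
pH = -log(0.0056) = 2.25

pH = 2.25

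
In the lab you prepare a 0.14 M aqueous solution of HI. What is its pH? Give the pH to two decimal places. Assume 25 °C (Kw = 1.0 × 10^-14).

HI is a strong acid and dissociates completely, so [H+] = 0.14 M.
pH = -log(0.14) = 0.85

pH = 0.85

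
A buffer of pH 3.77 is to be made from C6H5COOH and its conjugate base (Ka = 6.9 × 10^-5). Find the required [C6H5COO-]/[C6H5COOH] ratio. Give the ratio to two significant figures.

ratio = 0.41

pKa = -log(6.9 × 10^-5) = 4.161
pH = pKa + log(r) ⇒ log(r) = 3.77 − 4.161 = -0.391
r = [C6H5COO-]/[C6H5COOH] = 10^(-0.391) = 0.406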